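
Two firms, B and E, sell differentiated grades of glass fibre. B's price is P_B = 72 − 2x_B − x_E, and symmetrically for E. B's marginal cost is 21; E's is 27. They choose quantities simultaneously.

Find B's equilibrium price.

42.2

Firm B's profit: π = x_B(72 − 2x_B − x_E) − 21x_B.
∂π/∂x_B = 51 − 4x_B − x_E = 0 ⇒ x_B = 12.75 − 0.25x_E.
Similarly x_E = 11.25 − 0.25x_B.
Plugging x_E into B's best response: x_B = 12.75 − 0.25(11.25 − 0.25x_B) ⇒ 0.9375x_B = 9.9375, so x_B = 10.6.
Then x_E = 11.25 − 0.25·10.6 = 8.6.
P_B = 72 − 2·10.6 − 8.6 = 42.2.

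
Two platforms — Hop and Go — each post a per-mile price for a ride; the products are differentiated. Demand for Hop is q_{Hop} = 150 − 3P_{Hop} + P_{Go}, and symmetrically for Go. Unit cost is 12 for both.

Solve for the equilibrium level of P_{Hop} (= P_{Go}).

Hop's profit: π = (P_{Hop} − 12)(150 − 3P_{Hop} + P_{Go}).
∂π/∂P_{Hop} = 186 − 6P_{Hop} + P_{Go} = 0 ⇒ P_{Hop} = 31 + (1/6)P_{Go}.
Setting P_{Hop} = P_{Go} in the reaction function: P_{Hop} = 31 + (1/6)P_{Hop}, so P_{Hop} = 31 / (5/6) = 37.2.

37.2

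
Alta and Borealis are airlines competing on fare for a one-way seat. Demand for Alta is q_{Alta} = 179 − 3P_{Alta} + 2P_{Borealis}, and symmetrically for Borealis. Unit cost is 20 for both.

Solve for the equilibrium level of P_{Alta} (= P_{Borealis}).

Alta's profit: π = (P_{Alta} − 20)(179 − 3P_{Alta} + 2P_{Borealis}).
∂π/∂P_{Alta} = 239 − 6P_{Alta} + 2P_{Borealis} = 0 ⇒ P_{Alta} = 239/6 + (1/3)P_{Borealis}.
Setting P_{Alta} = P_{Borealis} in the reaction function: P_{Alta} = 239/6 + (1/3)P_{Alta}, so P_{Alta} = (239/6) / (2/3) = 59.75.

59.75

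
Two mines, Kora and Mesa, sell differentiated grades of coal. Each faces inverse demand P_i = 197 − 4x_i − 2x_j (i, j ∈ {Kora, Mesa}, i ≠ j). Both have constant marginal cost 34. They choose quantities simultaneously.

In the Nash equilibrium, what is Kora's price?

99.2

Mine Kora's profit: π = x_{Kora}(197 − 4x_{Kora} − 2x_{Mesa}) − 34x_{Kora}.
∂π/∂x_{Kora} = 163 − 8x_{Kora} − 2x_{Mesa} = 0 ⇒ x_{Kora} = 20.375 − 0.25x_{Mesa}.
The game is symmetric, so in equilibrium x_{Mesa} = x_{Kora}: the reaction function gives 1.25x_{Kora} = 20.375, hence x_{Kora} = 16.3.
P_{Kora} = 197 − 4·16.3 − 2·16.3 = 99.2.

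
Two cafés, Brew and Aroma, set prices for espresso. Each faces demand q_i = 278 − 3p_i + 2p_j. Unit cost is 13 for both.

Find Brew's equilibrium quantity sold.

Brew's profit: π = (p_{Brew} − 13)(278 − 3p_{Brew} + 2p_{Aroma}).
∂π/∂p_{Brew} = 317 − 6p_{Brew} + 2p_{Aroma} = 0 ⇒ p_{Brew} = 317/6 + (1/3)p_{Aroma}.
The game is symmetric, so in equilibrium p_{Aroma} = p_{Brew}: the reaction function gives (2/3)p_{Brew} = 317/6, hence p_{Brew} = 79.25.
q_{Brew} = 278 − 3·79.25 + 2·79.25 = 198.75.

198.75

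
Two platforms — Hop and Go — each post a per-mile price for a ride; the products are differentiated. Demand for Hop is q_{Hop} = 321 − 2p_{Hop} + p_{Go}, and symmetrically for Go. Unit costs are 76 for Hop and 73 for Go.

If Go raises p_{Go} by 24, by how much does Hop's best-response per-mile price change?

6

Hop's profit: π = (p_{Hop} − 76)(321 − 2p_{Hop} + p_{Go}).
∂π/∂p_{Hop} = 473 − 4p_{Hop} + p_{Go} = 0 ⇒ p_{Hop} = 118.25 + 0.25p_{Go}.
The reaction-function slope is 0.25, so a 24-unit rise in p_{Go} moves p_{Hop} by 0.25 × 24 = 6. Hop's best response rises — the actions are strategic complements.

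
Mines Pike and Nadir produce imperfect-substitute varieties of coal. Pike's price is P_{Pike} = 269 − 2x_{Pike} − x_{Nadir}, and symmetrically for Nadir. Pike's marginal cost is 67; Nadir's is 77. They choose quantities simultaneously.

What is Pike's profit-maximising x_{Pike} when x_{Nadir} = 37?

Mine Pike's profit: π = x_{Pike}(269 − 2x_{Pike} − x_{Nadir}) − 67x_{Pike}.
∂π/∂x_{Pike} = 202 − 4x_{Pike} − x_{Nadir} = 0 ⇒ x_{Pike} = 50.5 − 0.25x_{Nadir}.
At x_{Nadir} = 37: x_{Pike} = 50.5 − 0.25·37 = 41.25.

41.25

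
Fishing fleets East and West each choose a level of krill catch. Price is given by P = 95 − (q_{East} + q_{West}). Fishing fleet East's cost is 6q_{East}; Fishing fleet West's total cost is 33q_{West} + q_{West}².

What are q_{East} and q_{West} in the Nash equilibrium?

Fishing fleet East's profit: π = q_{East}(95 − (q_{East} + q_{West})) − 6q_{East}.
∂π/∂q_{East} = 89 − 2q_{East} − q_{West} = 0, so q_{East} = 44.5 − 0.5q_{West}.
For West: ∂π/∂q_{West} = 62 − 4q_{West} − q_{East} = 0 ⇒ q_{West} = 15.5 − 0.25q_{East}.
Plugging q_{West} into East's best response: q_{East} = 44.5 − 0.5(15.5 − 0.25q_{East}) ⇒ 0.875q_{East} = 36.75, so q_{East} = 42.
Then q_{West} = 15.5 − 0.25·42 = 5.

42, 5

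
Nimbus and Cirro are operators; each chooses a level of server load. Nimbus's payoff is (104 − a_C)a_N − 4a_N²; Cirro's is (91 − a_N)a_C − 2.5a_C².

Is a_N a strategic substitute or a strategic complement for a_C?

strategic substitutes

Expanding Nimbus's payoff: 104a_N − a_Ca_N − 4a_N².
∂π/∂a_N = 104 − a_C − 8a_N = 0, so a_N = 13 − 0.125a_C.
The best-response slope da_N/da_C = −0.125 < 0: the reaction function is downward-sloping, so the choices are strategic substitutes.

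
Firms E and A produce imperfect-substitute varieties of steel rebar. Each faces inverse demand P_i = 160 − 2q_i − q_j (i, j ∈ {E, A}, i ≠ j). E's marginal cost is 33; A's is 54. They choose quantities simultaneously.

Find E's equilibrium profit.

1436.48

Firm E's profit: π = q_E(160 − 2q_E − q_A) − 33q_E.
∂π/∂q_E = 127 − 4q_E − q_A = 0 ⇒ q_E = 31.75 − 0.25q_A.
Similarly q_A = 26.5 − 0.25q_E.
Plugging q_A into E's best response: q_E = 31.75 − 0.25(26.5 − 0.25q_E) ⇒ 0.9375q_E = 25.125, so q_E = 26.8.
Then q_A = 26.5 − 0.25·26.8 = 19.8.
P_E = 160 − 2·26.8 − 19.8 = 86.6.
Profit = (86.6 − 33)·26.8 = 1436.48.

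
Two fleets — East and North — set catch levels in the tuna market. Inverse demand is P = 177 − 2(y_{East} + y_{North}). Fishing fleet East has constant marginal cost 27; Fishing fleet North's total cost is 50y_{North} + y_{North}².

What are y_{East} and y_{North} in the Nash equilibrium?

Fishing fleet East's profit: π = y_{East}(177 − 2(y_{East} + y_{North})) − 27y_{East}.
∂π/∂y_{East} = 150 − 4y_{East} − 2y_{North} = 0, so y_{East} = 37.5 − 0.5y_{North}.
For North: ∂π/∂y_{North} = 127 − 6y_{North} − 2y_{East} = 0 ⇒ y_{North} = 127/6 − (1/3)y_{East}.
Substituting the second reaction function into the first: y_{East} = 37.5 − 0.5(127/6 − (1/3)y_{East}), which gives (5/6)y_{East} = 323/12 ⇒ y_{East} = 32.3.
Then y_{North} = 127/6 − (1/3)·32.3 = 10.4.

32.3, 10.4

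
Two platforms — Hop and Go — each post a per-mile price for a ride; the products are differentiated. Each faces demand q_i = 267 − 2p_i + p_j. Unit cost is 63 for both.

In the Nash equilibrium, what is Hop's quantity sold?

136

Hop's profit: π = (p_{Hop} − 63)(267 − 2p_{Hop} + p_{Go}).
∂π/∂p_{Hop} = 393 − 4p_{Hop} + p_{Go} = 0 ⇒ p_{Hop} = 98.25 + 0.25p_{Go}.
By symmetry p_{Go} = p_{Hop}; substituting into the reaction function, 0.75p_{Hop} = 98.25 and p_{Hop} = 131.
q_{Hop} = 267 − 2·131 + 131 = 136.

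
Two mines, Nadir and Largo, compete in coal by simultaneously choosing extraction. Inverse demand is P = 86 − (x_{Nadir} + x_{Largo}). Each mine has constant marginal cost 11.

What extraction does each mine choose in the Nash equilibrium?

Mine Nadir's profit: π = x_{Nadir}(86 − (x_{Nadir} + x_{Largo})) − 11x_{Nadir}.
∂π/∂x_{Nadir} = 75 − 2x_{Nadir} − x_{Largo} = 0, so x_{Nadir} = 37.5 − 0.5x_{Largo}.
By symmetry x_{Largo} = x_{Nadir}; substituting into the reaction function, 1.5x_{Nadir} = 37.5 and x_{Nadir} = 25.

25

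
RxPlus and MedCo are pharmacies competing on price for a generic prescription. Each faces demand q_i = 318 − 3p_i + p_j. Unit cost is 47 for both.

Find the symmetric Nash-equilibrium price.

91.8

RxPlus's profit: π = (p_{RxPlus} − 47)(318 − 3p_{RxPlus} + p_{MedCo}).
∂π/∂p_{RxPlus} = 459 − 6p_{RxPlus} + p_{MedCo} = 0 ⇒ p_{RxPlus} = 76.5 + (1/6)p_{MedCo}.
Setting p_{RxPlus} = p_{MedCo} in the reaction function: p_{RxPlus} = 76.5 + (1/6)p_{RxPlus}, so p_{RxPlus} = 76.5 / (5/6) = 91.8.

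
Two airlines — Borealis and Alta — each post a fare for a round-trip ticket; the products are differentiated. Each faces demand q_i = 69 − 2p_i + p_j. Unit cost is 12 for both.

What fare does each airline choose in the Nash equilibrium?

Borealis's profit: π = (p_{Borealis} − 12)(69 − 2p_{Borealis} + p_{Alta}).
∂π/∂p_{Borealis} = 93 − 4p_{Borealis} + p_{Alta} = 0 ⇒ p_{Borealis} = 23.25 + 0.25p_{Alta}.
Setting p_{Borealis} = p_{Alta} in the reaction function: p_{Borealis} = 23.25 + 0.25p_{Borealis}, so p_{Borealis} = 23.25 / 0.75 = 31.

31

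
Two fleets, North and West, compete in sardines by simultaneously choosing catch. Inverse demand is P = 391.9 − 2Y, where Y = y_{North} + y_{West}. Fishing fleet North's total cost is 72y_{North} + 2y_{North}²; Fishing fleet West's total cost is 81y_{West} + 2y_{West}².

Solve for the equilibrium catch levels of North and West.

32.29, 30.79

Fishing fleet North's profit: π = y_{North}(391.9 − 2(y_{North} + y_{West})) − 72y_{North} − 2y_{North}².
∂π/∂y_{North} = 319.9 − 8y_{North} − 2y_{West} = 0, so y_{North} = 39.9875 − 0.25y_{West}.
By the same steps for West: y_{West} = 38.8625 − 0.25y_{North}.
Solving the two reaction functions simultaneously: (1 − (−0.25)(−0.25))y_{North} = 39.9875 − 0.25·38.8625, so 0.9375y_{North} = 9687/320 and y_{North} = 32.29.
Then y_{West} = 38.8625 − 0.25·32.29 = 30.79.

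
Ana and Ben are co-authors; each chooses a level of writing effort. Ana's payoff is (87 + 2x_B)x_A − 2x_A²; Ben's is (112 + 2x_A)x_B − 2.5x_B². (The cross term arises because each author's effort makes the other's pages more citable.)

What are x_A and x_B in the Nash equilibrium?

41.1875, 38.875

Expanding Ana's payoff: 87x_A + 2x_Bx_A − 2x_A².
∂π/∂x_A = 87 + 2x_B − 4x_A = 0, so x_A = 21.75 + 0.5x_B.
Likewise for Ben: x_B = 22.4 + 0.4x_A.
Plugging x_B into Ana's best response: x_A = 21.75 + 0.5(22.4 + 0.4x_A) ⇒ 0.8x_A = 32.95, so x_A = 41.1875.
Then x_B = 22.4 + 0.4·41.1875 = 38.875.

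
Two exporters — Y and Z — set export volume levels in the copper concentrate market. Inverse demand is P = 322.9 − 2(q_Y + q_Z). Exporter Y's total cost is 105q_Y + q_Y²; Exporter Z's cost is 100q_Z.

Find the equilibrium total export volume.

Exporter Y's profit: π = q_Y(322.9 − 2(q_Y + q_Z)) − 105q_Y − q_Y².
∂π/∂q_Y = 217.9 − 6q_Y − 2q_Z = 0, so q_Y = 2179/60 − (1/3)q_Z.
For Z: ∂π/∂q_Z = 222.9 − 4q_Z − 2q_Y = 0 ⇒ q_Z = 55.725 − 0.5q_Y.
Plugging q_Z into Y's best response: q_Y = 2179/60 − (1/3)(55.725 − 0.5q_Y) ⇒ (5/6)q_Y = 2129/120, so q_Y = 21.29.
Then q_Z = 55.725 − 0.5·21.29 = 45.08.
Total export volume: 21.29 + 45.08 = 66.37.

66.37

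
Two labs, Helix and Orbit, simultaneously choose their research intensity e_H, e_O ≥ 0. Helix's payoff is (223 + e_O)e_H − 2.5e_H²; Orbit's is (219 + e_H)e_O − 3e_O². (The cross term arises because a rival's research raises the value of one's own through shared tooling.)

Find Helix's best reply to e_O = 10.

46.6

Expanding Helix's payoff: 223e_H + e_Oe_H − 2.5e_H².
∂π/∂e_H = 223 + e_O − 5e_H = 0, so e_H = 44.6 + 0.2e_O.
At e_O = 10: e_H = 44.6 + 0.2·10 = 46.6.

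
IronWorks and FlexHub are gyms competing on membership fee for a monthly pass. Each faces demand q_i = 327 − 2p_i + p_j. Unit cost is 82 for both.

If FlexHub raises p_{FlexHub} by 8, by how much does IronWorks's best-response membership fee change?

2

IronWorks's profit: π = (p_{IronWorks} − 82)(327 − 2p_{IronWorks} + p_{FlexHub}).
∂π/∂p_{IronWorks} = 491 − 4p_{IronWorks} + p_{FlexHub} = 0 ⇒ p_{IronWorks} = 122.75 + 0.25p_{FlexHub}.
The reaction-function slope is 0.25, so an 8-unit rise in p_{FlexHub} moves p_{IronWorks} by 0.25 × 8 = 2. IronWorks's best response rises — the actions are strategic complements.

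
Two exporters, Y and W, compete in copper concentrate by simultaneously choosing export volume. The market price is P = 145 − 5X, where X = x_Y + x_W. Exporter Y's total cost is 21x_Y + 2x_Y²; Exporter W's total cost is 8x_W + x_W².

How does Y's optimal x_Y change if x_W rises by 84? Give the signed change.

Exporter Y's profit: π = x_Y(145 − 5(x_Y + x_W)) − 21x_Y − 2x_Y².
∂π/∂x_Y = 124 − 14x_Y − 5x_W = 0, so x_Y = 62/7 − (5/14)x_W.
The reaction-function slope is −5/14, so an 84-unit rise in x_W moves x_Y by −5/14 × 84 = −30. Y's best response falls — the actions are strategic substitutes.

-30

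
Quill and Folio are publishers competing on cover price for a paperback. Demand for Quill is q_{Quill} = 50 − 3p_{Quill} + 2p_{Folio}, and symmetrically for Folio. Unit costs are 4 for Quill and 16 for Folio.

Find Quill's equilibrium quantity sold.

41.25

Quill's profit: π = (p_{Quill} − 4)(50 − 3p_{Quill} + 2p_{Folio}).
∂π/∂p_{Quill} = 62 − 6p_{Quill} + 2p_{Folio} = 0 ⇒ p_{Quill} = 31/3 + (1/3)p_{Folio}.
Similarly p_{Folio} = 49/3 + (1/3)p_{Quill}.
Substituting the second reaction function into the first: p_{Quill} = 31/3 + (1/3)(49/3 + (1/3)p_{Quill}), which gives (8/9)p_{Quill} = 142/9 ⇒ p_{Quill} = 17.75.
Then p_{Folio} = 49/3 + (1/3)·17.75 = 22.25.
q_{Quill} = 50 − 3·17.75 + 2·22.25 = 41.25.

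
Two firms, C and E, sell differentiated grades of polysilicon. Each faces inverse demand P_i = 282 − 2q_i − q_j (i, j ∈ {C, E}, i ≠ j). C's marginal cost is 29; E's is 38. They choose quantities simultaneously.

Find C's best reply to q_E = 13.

Firm C's profit: π = q_C(282 − 2q_C − q_E) − 29q_C.
∂π/∂q_C = 253 − 4q_C − q_E = 0 ⇒ q_C = 63.25 − 0.25q_E.
At q_E = 13: q_C = 63.25 − 0.25·13 = 60.

60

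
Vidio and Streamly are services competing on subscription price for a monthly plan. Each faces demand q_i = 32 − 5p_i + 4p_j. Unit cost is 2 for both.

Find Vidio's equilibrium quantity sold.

Vidio's profit: π = (p_{Vidio} − 2)(32 − 5p_{Vidio} + 4p_{Streamly}).
∂π/∂p_{Vidio} = 42 − 10p_{Vidio} + 4p_{Streamly} = 0 ⇒ p_{Vidio} = 4.2 + 0.4p_{Streamly}.
Setting p_{Vidio} = p_{Streamly} in the reaction function: p_{Vidio} = 4.2 + 0.4p_{Vidio}, so p_{Vidio} = 4.2 / 0.6 = 7.
q_{Vidio} = 32 − 5·7 + 4·7 = 25.

25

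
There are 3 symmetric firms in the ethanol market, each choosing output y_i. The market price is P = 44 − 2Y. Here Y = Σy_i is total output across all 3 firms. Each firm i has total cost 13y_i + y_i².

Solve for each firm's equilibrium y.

A representative firm's profit is π_i = y_i(44 − 2Y) − 13y_i − y_i², with Y = y_i + Σ_{j≠i} y_j.
First-order condition: 31 − 6y_i − 2Σ_{j≠i} y_j = 0.
With identical firms, set every y_j = y: then 31 − 6y − 4y = 0, i.e. y = 31/10 = 3.1.

3.1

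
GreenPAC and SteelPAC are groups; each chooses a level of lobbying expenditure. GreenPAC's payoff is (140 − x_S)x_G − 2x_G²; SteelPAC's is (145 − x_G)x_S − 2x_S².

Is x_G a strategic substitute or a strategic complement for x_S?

strategic substitutes

Expanding GreenPAC's payoff: 140x_G − x_Sx_G − 2x_G².
∂π/∂x_G = 140 − x_S − 4x_G = 0, so x_G = 35 − 0.25x_S.
The best-response slope dx_G/dx_S = −0.25 < 0: the reaction function is downward-sloping, so the choices are strategic substitutes.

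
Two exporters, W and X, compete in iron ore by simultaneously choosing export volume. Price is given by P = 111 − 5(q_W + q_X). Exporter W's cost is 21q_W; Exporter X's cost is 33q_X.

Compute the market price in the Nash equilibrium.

55

Exporter W's profit: π = q_W(111 − 5(q_W + q_X)) − 21q_W.
∂π/∂q_W = 90 − 10q_W − 5q_X = 0, so q_W = 9 − 0.5q_X.
By the same steps for X: q_X = 7.8 − 0.5q_W.
Substituting the second reaction function into the first: q_W = 9 − 0.5(7.8 − 0.5q_W), which gives 0.75q_W = 5.1 ⇒ q_W = 6.8.
Then q_X = 7.8 − 0.5·6.8 = 4.4.
Equilibrium price: P = 111 − 5·11.2 = 55.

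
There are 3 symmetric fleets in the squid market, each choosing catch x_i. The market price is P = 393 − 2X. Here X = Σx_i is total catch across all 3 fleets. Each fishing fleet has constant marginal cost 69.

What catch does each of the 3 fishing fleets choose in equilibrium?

40.5

A representative fishing fleet's profit is π_i = x_i(393 − 2X) − 69x_i, with X = x_i + Σ_{j≠i} x_j.
First-order condition: 324 − 4x_i − 2Σ_{j≠i} x_j = 0.
Imposing symmetry (x_j = x for all j) turns Σ_{j≠i} x_j into 2x, so 324 = 8x and x = 40.5.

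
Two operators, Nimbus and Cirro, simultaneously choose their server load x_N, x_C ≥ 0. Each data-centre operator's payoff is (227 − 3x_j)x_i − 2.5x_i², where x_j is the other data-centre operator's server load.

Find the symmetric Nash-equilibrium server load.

Nimbus's payoff is (227 − 3x_C)x_N − 2.5x_N².
∂π/∂x_N = 227 − 3x_C − 5x_N = 0, so x_N = 45.4 − 0.6x_C.
By symmetry x_C = x_N; substituting into the reaction function, 1.6x_N = 45.4 and x_N = 28.375.

28.375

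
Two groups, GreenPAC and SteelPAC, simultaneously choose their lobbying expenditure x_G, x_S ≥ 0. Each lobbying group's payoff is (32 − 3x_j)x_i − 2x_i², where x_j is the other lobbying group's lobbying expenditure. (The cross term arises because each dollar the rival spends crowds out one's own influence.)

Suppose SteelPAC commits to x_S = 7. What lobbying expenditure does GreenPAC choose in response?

2.75

GreenPAC's payoff is (32 − 3x_S)x_G − 2x_G².
∂π/∂x_G = 32 − 3x_S − 4x_G = 0, so x_G = 8 − 0.75x_S.
At x_S = 7: x_G = 8 − 0.75·7 = 2.75.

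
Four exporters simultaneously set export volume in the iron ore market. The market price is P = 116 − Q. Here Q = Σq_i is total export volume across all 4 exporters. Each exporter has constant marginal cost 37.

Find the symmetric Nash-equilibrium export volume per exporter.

A representative exporter's profit is π_i = q_i(116 − Q) − 37q_i, with Q = q_i + Σ_{j≠i} q_j.
First-order condition: 79 − 2q_i − Σ_{j≠i} q_j = 0.
In a symmetric equilibrium every exporter chooses the same q, so Σ_{j≠i} q_j = 3q. The condition becomes 79 − 5q = 0, giving q = 79/5 = 15.8.

15.8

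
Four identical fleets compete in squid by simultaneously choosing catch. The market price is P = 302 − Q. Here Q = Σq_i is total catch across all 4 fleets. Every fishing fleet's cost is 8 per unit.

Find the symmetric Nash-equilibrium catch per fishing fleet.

A representative fishing fleet's profit is π_i = q_i(302 − Q) − 8q_i, with Q = q_i + Σ_{j≠i} q_j.
First-order condition: 294 − 2q_i − Σ_{j≠i} q_j = 0.
In a symmetric equilibrium every fishing fleet chooses the same q, so Σ_{j≠i} q_j = 3q. The condition becomes 294 − 5q = 0, giving q = 294/5 = 58.8.

58.8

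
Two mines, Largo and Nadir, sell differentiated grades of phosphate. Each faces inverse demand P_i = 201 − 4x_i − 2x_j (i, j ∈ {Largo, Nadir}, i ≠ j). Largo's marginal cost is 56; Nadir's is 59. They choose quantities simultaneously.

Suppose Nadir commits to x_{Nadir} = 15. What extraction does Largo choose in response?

Mine Largo's profit: π = x_{Largo}(201 − 4x_{Largo} − 2x_{Nadir}) − 56x_{Largo}.
∂π/∂x_{Largo} = 145 − 8x_{Largo} − 2x_{Nadir} = 0 ⇒ x_{Largo} = 18.125 − 0.25x_{Nadir}.
At x_{Nadir} = 15: x_{Largo} = 18.125 − 0.25·15 = 14.375.

14.375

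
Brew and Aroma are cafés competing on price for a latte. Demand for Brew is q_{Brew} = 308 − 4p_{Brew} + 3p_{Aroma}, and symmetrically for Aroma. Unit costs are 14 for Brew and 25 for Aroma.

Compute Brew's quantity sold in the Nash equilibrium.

244.8

Brew's profit: π = (p_{Brew} − 14)(308 − 4p_{Brew} + 3p_{Aroma}).
∂π/∂p_{Brew} = 364 − 8p_{Brew} + 3p_{Aroma} = 0 ⇒ p_{Brew} = 45.5 + 0.375p_{Aroma}.
Similarly p_{Aroma} = 51 + 0.375p_{Brew}.
Solving the two reaction functions simultaneously: (1 − (0.375)(0.375))p_{Brew} = 45.5 + 0.375·51, so (55/64)p_{Brew} = 64.625 and p_{Brew} = 75.2.
Then p_{Aroma} = 51 + 0.375·75.2 = 79.2.
q_{Brew} = 308 − 4·75.2 + 3·79.2 = 244.8.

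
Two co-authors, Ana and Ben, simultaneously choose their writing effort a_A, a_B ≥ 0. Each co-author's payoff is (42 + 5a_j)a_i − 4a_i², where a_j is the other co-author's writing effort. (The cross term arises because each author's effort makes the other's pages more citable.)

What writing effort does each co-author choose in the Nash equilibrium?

Ana's payoff is (42 + 5a_B)a_A − 4a_A².
∂π/∂a_A = 42 + 5a_B − 8a_A = 0, so a_A = 5.25 + 0.625a_B.
The game is symmetric, so in equilibrium a_B = a_A: the reaction function gives 0.375a_A = 5.25, hence a_A = 14.

14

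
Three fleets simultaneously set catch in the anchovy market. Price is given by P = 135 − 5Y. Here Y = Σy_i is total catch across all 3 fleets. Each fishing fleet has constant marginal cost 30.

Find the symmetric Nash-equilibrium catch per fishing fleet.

5.25

A representative fishing fleet's profit is π_i = y_i(135 − 5Y) − 30y_i, with Y = y_i + Σ_{j≠i} y_j.
First-order condition: 105 − 10y_i − 5Σ_{j≠i} y_j = 0.
Imposing symmetry (y_j = y for all j) turns Σ_{j≠i} y_j into 2y, so 105 = 20y and y = 5.25.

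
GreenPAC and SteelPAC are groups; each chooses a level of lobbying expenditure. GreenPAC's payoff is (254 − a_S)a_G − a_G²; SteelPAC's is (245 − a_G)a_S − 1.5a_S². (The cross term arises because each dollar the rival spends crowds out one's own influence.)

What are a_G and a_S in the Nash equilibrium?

Expanding GreenPAC's payoff: 254a_G − a_Sa_G − a_G².
∂π/∂a_G = 254 − a_S − 2a_G = 0, so a_G = 127 − 0.5a_S.
Likewise for SteelPAC: a_S = 245/3 − (1/3)a_G.
Substituting the second reaction function into the first: a_G = 127 − 0.5(245/3 − (1/3)a_G), which gives (5/6)a_G = 517/6 ⇒ a_G = 103.4.
Then a_S = 245/3 − (1/3)·103.4 = 47.2.

103.4, 47.2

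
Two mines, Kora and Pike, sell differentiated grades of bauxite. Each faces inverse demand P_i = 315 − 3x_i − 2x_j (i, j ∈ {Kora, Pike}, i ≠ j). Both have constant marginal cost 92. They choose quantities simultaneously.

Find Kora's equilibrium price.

175.625

Mine Kora's profit: π = x_{Kora}(315 − 3x_{Kora} − 2x_{Pike}) − 92x_{Kora}.
∂π/∂x_{Kora} = 223 − 6x_{Kora} − 2x_{Pike} = 0 ⇒ x_{Kora} = 223/6 − (1/3)x_{Pike}.
By symmetry x_{Pike} = x_{Kora}; substituting into the reaction function, (4/3)x_{Kora} = 223/6 and x_{Kora} = 27.875.
P_{Kora} = 315 − 3·27.875 − 2·27.875 = 175.625.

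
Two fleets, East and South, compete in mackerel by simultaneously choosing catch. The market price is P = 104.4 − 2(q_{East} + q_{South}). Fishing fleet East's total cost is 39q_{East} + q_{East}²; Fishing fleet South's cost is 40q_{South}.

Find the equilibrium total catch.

Fishing fleet East's profit: π = q_{East}(104.4 − 2(q_{East} + q_{South})) − 39q_{East} − q_{East}².
∂π/∂q_{East} = 65.4 − 6q_{East} − 2q_{South} = 0, so q_{East} = 10.9 − (1/3)q_{South}.
For South: ∂π/∂q_{South} = 64.4 − 4q_{South} − 2q_{East} = 0 ⇒ q_{South} = 16.1 − 0.5q_{East}.
Substituting the second reaction function into the first: q_{East} = 10.9 − (1/3)(16.1 − 0.5q_{East}), which gives (5/6)q_{East} = 83/15 ⇒ q_{East} = 6.64.
Then q_{South} = 16.1 − 0.5·6.64 = 12.78.
Total catch: 6.64 + 12.78 = 19.42.

19.42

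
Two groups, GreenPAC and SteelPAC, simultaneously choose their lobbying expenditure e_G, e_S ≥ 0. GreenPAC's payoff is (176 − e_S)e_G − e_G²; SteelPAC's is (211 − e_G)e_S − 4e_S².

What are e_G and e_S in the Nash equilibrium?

79.8, 16.4

Expanding GreenPAC's payoff: 176e_G − e_Se_G − e_G².
∂π/∂e_G = 176 − e_S − 2e_G = 0, so e_G = 88 − 0.5e_S.
Likewise for SteelPAC: e_S = 26.375 − 0.125e_G.
Plugging e_S into GreenPAC's best response: e_G = 88 − 0.5(26.375 − 0.125e_G) ⇒ 0.9375e_G = 74.8125, so e_G = 79.8.
Then e_S = 26.375 − 0.125·79.8 = 16.4.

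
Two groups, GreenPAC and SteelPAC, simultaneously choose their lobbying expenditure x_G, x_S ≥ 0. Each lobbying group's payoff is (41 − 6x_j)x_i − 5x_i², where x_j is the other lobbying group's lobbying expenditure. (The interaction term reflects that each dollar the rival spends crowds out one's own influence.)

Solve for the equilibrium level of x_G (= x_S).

GreenPAC's payoff is (41 − 6x_S)x_G − 5x_G².
∂π/∂x_G = 41 − 6x_S − 10x_G = 0, so x_G = 4.1 − 0.6x_S.
By symmetry x_S = x_G; substituting into the reaction function, 1.6x_G = 4.1 and x_G = 2.5625.

2.5625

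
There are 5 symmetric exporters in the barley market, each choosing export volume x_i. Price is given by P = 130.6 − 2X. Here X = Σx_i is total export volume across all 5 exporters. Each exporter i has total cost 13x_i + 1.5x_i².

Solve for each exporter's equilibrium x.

A representative exporter's profit is π_i = x_i(130.6 − 2X) − 13x_i − 1.5x_i², with X = x_i + Σ_{j≠i} x_j.
First-order condition: 117.6 − 7x_i − 2Σ_{j≠i} x_j = 0.
In a symmetric equilibrium every exporter chooses the same x, so Σ_{j≠i} x_j = 4x. The condition becomes 117.6 − 15x = 0, giving x = 117.6/15 = 7.84.

7.84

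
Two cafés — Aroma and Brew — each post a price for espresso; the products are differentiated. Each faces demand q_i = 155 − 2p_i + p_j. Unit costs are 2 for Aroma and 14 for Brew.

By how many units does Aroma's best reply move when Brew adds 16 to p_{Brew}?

4

Aroma's profit: π = (p_{Aroma} − 2)(155 − 2p_{Aroma} + p_{Brew}).
∂π/∂p_{Aroma} = 159 − 4p_{Aroma} + p_{Brew} = 0 ⇒ p_{Aroma} = 39.75 + 0.25p_{Brew}.
The reaction-function slope is 0.25, so a 16-unit rise in p_{Brew} moves p_{Aroma} by 0.25 × 16 = 4. Aroma's best response rises — the actions are strategic complements.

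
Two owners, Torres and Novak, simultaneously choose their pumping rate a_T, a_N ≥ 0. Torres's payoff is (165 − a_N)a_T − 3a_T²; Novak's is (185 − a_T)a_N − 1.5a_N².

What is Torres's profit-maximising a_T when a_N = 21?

24

Expanding Torres's payoff: 165a_T − a_Na_T − 3a_T².
∂π/∂a_T = 165 − a_N − 6a_T = 0, so a_T = 27.5 − (1/6)a_N.
At a_N = 21: a_T = 27.5 − (1/6)·21 = 24.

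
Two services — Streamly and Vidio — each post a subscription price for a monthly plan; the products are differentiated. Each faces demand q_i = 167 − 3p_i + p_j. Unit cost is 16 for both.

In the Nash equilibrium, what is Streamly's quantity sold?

81

Streamly's profit: π = (p_{Streamly} − 16)(167 − 3p_{Streamly} + p_{Vidio}).
∂π/∂p_{Streamly} = 215 − 6p_{Streamly} + p_{Vidio} = 0 ⇒ p_{Streamly} = 215/6 + (1/6)p_{Vidio}.
Setting p_{Streamly} = p_{Vidio} in the reaction function: p_{Streamly} = 215/6 + (1/6)p_{Streamly}, so p_{Streamly} = (215/6) / (5/6) = 43.
q_{Streamly} = 167 − 3·43 + 43 = 81.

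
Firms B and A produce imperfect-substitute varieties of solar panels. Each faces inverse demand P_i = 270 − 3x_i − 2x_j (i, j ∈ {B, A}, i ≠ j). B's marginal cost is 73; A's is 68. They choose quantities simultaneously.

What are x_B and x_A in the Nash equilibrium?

Firm B's profit: π = x_B(270 − 3x_B − 2x_A) − 73x_B.
∂π/∂x_B = 197 − 6x_B − 2x_A = 0 ⇒ x_B = 197/6 − (1/3)x_A.
Similarly x_A = 101/3 − (1/3)x_B.
Plugging x_A into B's best response: x_B = 197/6 − (1/3)(101/3 − (1/3)x_B) ⇒ (8/9)x_B = 389/18, so x_B = 24.3125.
Then x_A = 101/3 − (1/3)·24.3125 = 25.5625.

24.3125, 25.5625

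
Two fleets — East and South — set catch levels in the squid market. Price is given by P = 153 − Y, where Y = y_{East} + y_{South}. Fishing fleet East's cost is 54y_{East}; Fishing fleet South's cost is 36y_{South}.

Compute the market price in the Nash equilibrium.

Fishing fleet East's profit: π = y_{East}(153 − (y_{East} + y_{South})) − 54y_{East}.
∂π/∂y_{East} = 99 − 2y_{East} − y_{South} = 0, so y_{East} = 49.5 − 0.5y_{South}.
By the same steps for South: y_{South} = 58.5 − 0.5y_{East}.
Plugging y_{South} into East's best response: y_{East} = 49.5 − 0.5(58.5 − 0.5y_{East}) ⇒ 0.75y_{East} = 20.25, so y_{East} = 27.
Then y_{South} = 58.5 − 0.5·27 = 45.
Equilibrium price: P = 153 − 72 = 81.

81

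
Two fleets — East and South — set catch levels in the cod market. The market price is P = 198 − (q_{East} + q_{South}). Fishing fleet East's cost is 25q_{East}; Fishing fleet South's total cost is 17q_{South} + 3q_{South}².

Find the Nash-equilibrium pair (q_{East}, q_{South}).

Fishing fleet East's profit: π = q_{East}(198 − (q_{East} + q_{South})) − 25q_{East}.
∂π/∂q_{East} = 173 − 2q_{East} − q_{South} = 0, so q_{East} = 86.5 − 0.5q_{South}.
For South: ∂π/∂q_{South} = 181 − 8q_{South} − q_{East} = 0 ⇒ q_{South} = 22.625 − 0.125q_{East}.
Plugging q_{South} into East's best response: q_{East} = 86.5 − 0.5(22.625 − 0.125q_{East}) ⇒ 0.9375q_{East} = 75.1875, so q_{East} = 80.2.
Then q_{South} = 22.625 − 0.125·80.2 = 12.6.

80.2, 12.6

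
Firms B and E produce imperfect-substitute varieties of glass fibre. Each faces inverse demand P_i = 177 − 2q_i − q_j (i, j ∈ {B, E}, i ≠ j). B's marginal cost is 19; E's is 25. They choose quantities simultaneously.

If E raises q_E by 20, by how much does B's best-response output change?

-5

Firm B's profit: π = q_B(177 − 2q_B − q_E) − 19q_B.
∂π/∂q_B = 158 − 4q_B − q_E = 0 ⇒ q_B = 39.5 − 0.25q_E.
The reaction-function slope is −0.25, so a 20-unit rise in q_E moves q_B by −0.25 × 20 = −5. B's best response falls — the actions are strategic substitutes.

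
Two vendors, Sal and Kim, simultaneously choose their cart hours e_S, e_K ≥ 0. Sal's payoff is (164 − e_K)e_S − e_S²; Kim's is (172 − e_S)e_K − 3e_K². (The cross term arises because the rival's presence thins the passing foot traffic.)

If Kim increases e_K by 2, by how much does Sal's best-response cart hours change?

Expanding Sal's payoff: 164e_S − e_Ke_S − e_S².
∂π/∂e_S = 164 − e_K − 2e_S = 0, so e_S = 82 − 0.5e_K.
The reaction-function slope is −0.5, so a 2-unit rise in e_K moves e_S by −0.5 × 2 = −1. Sal's best response falls — the actions are strategic substitutes.

-1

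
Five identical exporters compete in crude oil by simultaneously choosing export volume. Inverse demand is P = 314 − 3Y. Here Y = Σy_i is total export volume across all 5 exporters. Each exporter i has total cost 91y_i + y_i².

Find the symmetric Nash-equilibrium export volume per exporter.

11.15

A representative exporter's profit is π_i = y_i(314 − 3Y) − 91y_i − y_i², with Y = y_i + Σ_{j≠i} y_j.
First-order condition: 223 − 8y_i − 3Σ_{j≠i} y_j = 0.
Imposing symmetry (y_j = y for all j) turns Σ_{j≠i} y_j into 4y, so 223 = 20y and y = 11.15.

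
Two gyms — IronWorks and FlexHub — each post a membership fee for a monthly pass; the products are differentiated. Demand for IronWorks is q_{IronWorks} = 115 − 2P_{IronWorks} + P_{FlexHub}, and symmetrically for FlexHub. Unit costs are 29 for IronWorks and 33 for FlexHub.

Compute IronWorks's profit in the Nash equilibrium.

1705.28

IronWorks's profit: π = (P_{IronWorks} − 29)(115 − 2P_{IronWorks} + P_{FlexHub}).
∂π/∂P_{IronWorks} = 173 − 4P_{IronWorks} + P_{FlexHub} = 0 ⇒ P_{IronWorks} = 43.25 + 0.25P_{FlexHub}.
Similarly P_{FlexHub} = 45.25 + 0.25P_{IronWorks}.
Substituting the second reaction function into the first: P_{IronWorks} = 43.25 + 0.25(45.25 + 0.25P_{IronWorks}), which gives 0.9375P_{IronWorks} = 54.5625 ⇒ P_{IronWorks} = 58.2.
Then P_{FlexHub} = 45.25 + 0.25·58.2 = 59.8.
q_{IronWorks} = 115 − 2·58.2 + 59.8 = 58.4.
Profit = (58.2 − 29)·58.4 = 1705.28.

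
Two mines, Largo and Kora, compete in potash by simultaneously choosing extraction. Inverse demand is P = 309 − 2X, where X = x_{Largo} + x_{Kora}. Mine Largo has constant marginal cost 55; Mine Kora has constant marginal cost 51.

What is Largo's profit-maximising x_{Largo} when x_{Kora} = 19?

Mine Largo's profit: π = x_{Largo}(309 − 2(x_{Largo} + x_{Kora})) − 55x_{Largo}.
∂π/∂x_{Largo} = 254 − 4x_{Largo} − 2x_{Kora} = 0, so x_{Largo} = 63.5 − 0.5x_{Kora}.
At x_{Kora} = 19: x_{Largo} = 63.5 − 0.5·19 = 54.

54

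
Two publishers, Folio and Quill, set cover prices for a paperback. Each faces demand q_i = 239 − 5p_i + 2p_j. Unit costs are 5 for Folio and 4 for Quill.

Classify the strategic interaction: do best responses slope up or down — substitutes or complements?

Folio's profit: π = (p_{Folio} − 5)(239 − 5p_{Folio} + 2p_{Quill}).
∂π/∂p_{Folio} = 264 − 10p_{Folio} + 2p_{Quill} = 0 ⇒ p_{Folio} = 26.4 + 0.2p_{Quill}.
The best-response slope dp_{Folio}/dp_{Quill} = 0.2 > 0: the reaction function is upward-sloping, so the choices are strategic complements.

strategic complements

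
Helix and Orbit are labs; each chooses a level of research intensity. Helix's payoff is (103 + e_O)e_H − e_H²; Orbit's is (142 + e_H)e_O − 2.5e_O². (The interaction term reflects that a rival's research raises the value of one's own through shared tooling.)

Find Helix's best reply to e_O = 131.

Expanding Helix's payoff: 103e_H + e_Oe_H − e_H².
∂π/∂e_H = 103 + e_O − 2e_H = 0, so e_H = 51.5 + 0.5e_O.
At e_O = 131: e_H = 51.5 + 0.5·131 = 117.

117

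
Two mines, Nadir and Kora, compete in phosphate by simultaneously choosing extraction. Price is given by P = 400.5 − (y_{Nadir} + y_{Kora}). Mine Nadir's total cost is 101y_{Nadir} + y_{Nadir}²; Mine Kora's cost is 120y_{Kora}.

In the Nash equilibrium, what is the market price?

Mine Nadir's profit: π = y_{Nadir}(400.5 − (y_{Nadir} + y_{Kora})) − 101y_{Nadir} − y_{Nadir}².
∂π/∂y_{Nadir} = 299.5 − 4y_{Nadir} − y_{Kora} = 0, so y_{Nadir} = 74.875 − 0.25y_{Kora}.
For Kora: ∂π/∂y_{Kora} = 280.5 − 2y_{Kora} − y_{Nadir} = 0 ⇒ y_{Kora} = 140.25 − 0.5y_{Nadir}.
Substituting the second reaction function into the first: y_{Nadir} = 74.875 − 0.25(140.25 − 0.5y_{Nadir}), which gives 0.875y_{Nadir} = 39.8125 ⇒ y_{Nadir} = 45.5.
Then y_{Kora} = 140.25 − 0.5·45.5 = 117.5.
Equilibrium price: P = 400.5 − 163 = 237.5.

237.5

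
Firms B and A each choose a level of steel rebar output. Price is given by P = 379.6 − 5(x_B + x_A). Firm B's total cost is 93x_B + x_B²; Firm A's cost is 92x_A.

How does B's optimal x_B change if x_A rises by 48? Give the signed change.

-20

Firm B's profit: π = x_B(379.6 − 5(x_B + x_A)) − 93x_B − x_B².
∂π/∂x_B = 286.6 − 12x_B − 5x_A = 0, so x_B = 1433/60 − (5/12)x_A.
The reaction-function slope is −5/12, so a 48-unit rise in x_A moves x_B by −5/12 × 48 = −20. B's best response falls — the actions are strategic substitutes.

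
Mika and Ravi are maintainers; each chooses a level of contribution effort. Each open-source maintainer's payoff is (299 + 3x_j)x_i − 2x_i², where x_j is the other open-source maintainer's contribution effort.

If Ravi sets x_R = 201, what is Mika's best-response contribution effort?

225.5

Mika's payoff is (299 + 3x_R)x_M − 2x_M².
∂π/∂x_M = 299 + 3x_R − 4x_M = 0, so x_M = 74.75 + 0.75x_R.
At x_R = 201: x_M = 74.75 + 0.75·201 = 225.5.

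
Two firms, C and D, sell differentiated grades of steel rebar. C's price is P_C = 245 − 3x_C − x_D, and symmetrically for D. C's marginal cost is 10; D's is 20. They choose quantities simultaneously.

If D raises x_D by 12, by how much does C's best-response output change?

-2

Firm C's profit: π = x_C(245 − 3x_C − x_D) − 10x_C.
∂π/∂x_C = 235 − 6x_C − x_D = 0 ⇒ x_C = 235/6 − (1/6)x_D.
The reaction-function slope is −1/6, so a 12-unit rise in x_D moves x_C by −1/6 × 12 = −2. C's best response falls — the actions are strategic substitutes.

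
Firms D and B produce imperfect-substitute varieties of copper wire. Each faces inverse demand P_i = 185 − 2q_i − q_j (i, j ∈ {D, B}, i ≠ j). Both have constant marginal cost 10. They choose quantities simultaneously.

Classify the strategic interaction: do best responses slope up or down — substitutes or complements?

Firm D's profit: π = q_D(185 − 2q_D − q_B) − 10q_D.
∂π/∂q_D = 175 − 4q_D − q_B = 0 ⇒ q_D = 43.75 − 0.25q_B.
The best-response slope dq_D/dq_B = −0.25 < 0: the reaction function is downward-sloping, so the choices are strategic substitutes.

strategic substitutes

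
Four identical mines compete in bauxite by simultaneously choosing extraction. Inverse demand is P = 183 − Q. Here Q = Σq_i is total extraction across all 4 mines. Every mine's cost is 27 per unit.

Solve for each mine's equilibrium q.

A representative mine's profit is π_i = q_i(183 − Q) − 27q_i, with Q = q_i + Σ_{j≠i} q_j.
First-order condition: 156 − 2q_i − Σ_{j≠i} q_j = 0.
Imposing symmetry (q_j = q for all j) turns Σ_{j≠i} q_j into 3q, so 156 = 5q and q = 31.2.

31.2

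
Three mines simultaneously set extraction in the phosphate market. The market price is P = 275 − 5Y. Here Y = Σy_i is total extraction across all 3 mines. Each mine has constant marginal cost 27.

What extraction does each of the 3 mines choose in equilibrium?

A representative mine's profit is π_i = y_i(275 − 5Y) − 27y_i, with Y = y_i + Σ_{j≠i} y_j.
First-order condition: 248 − 10y_i − 5Σ_{j≠i} y_j = 0.
Imposing symmetry (y_j = y for all j) turns Σ_{j≠i} y_j into 2y, so 248 = 20y and y = 12.4.

12.4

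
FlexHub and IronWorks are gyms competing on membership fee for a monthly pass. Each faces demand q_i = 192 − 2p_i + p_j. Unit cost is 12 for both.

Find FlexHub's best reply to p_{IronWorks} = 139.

88.75

FlexHub's profit: π = (p_{FlexHub} − 12)(192 − 2p_{FlexHub} + p_{IronWorks}).
∂π/∂p_{FlexHub} = 216 − 4p_{FlexHub} + p_{IronWorks} = 0 ⇒ p_{FlexHub} = 54 + 0.25p_{IronWorks}.
At p_{IronWorks} = 139: p_{FlexHub} = 54 + 0.25·139 = 88.75.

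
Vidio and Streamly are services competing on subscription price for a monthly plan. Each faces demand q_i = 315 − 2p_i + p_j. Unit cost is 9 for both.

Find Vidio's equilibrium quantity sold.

Vidio's profit: π = (p_{Vidio} − 9)(315 − 2p_{Vidio} + p_{Streamly}).
∂π/∂p_{Vidio} = 333 − 4p_{Vidio} + p_{Streamly} = 0 ⇒ p_{Vidio} = 83.25 + 0.25p_{Streamly}.
Setting p_{Vidio} = p_{Streamly} in the reaction function: p_{Vidio} = 83.25 + 0.25p_{Vidio}, so p_{Vidio} = 83.25 / 0.75 = 111.
q_{Vidio} = 315 − 2·111 + 111 = 204.

204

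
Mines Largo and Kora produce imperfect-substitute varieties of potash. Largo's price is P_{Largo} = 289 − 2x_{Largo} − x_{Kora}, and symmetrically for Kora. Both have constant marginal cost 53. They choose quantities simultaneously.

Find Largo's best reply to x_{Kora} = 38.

Mine Largo's profit: π = x_{Largo}(289 − 2x_{Largo} − x_{Kora}) − 53x_{Largo}.
∂π/∂x_{Largo} = 236 − 4x_{Largo} − x_{Kora} = 0 ⇒ x_{Largo} = 59 − 0.25x_{Kora}.
At x_{Kora} = 38: x_{Largo} = 59 − 0.25·38 = 49.5.

49.5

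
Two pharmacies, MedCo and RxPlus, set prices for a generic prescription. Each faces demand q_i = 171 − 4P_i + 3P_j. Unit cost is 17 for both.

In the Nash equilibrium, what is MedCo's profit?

MedCo's profit: π = (P_{MedCo} − 17)(171 − 4P_{MedCo} + 3P_{RxPlus}).
∂π/∂P_{MedCo} = 239 − 8P_{MedCo} + 3P_{RxPlus} = 0 ⇒ P_{MedCo} = 29.875 + 0.375P_{RxPlus}.
By symmetry P_{RxPlus} = P_{MedCo}; substituting into the reaction function, 0.625P_{MedCo} = 29.875 and P_{MedCo} = 47.8.
q_{MedCo} = 171 − 4·47.8 + 3·47.8 = 123.2.
Profit = (47.8 − 17)·123.2 = 3794.56.

3794.56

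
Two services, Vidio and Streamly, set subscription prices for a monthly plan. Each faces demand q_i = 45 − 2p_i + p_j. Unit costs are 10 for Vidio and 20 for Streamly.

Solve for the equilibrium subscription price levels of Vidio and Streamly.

Vidio's profit: π = (p_{Vidio} − 10)(45 − 2p_{Vidio} + p_{Streamly}).
∂π/∂p_{Vidio} = 65 − 4p_{Vidio} + p_{Streamly} = 0 ⇒ p_{Vidio} = 16.25 + 0.25p_{Streamly}.
Similarly p_{Streamly} = 21.25 + 0.25p_{Vidio}.
Plugging p_{Streamly} into Vidio's best response: p_{Vidio} = 16.25 + 0.25(21.25 + 0.25p_{Vidio}) ⇒ 0.9375p_{Vidio} = 21.5625, so p_{Vidio} = 23.
Then p_{Streamly} = 21.25 + 0.25·23 = 27.

23, 27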